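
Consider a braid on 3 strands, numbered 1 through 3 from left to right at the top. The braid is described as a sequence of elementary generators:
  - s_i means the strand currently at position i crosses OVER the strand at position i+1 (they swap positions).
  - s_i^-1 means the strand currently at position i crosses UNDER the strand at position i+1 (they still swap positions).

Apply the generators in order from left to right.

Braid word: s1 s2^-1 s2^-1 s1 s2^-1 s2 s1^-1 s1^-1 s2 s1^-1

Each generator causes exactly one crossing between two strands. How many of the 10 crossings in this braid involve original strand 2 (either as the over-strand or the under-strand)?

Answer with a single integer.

Gen 1: crossing 1x2. Involves strand 2? yes. Count so far: 1
Gen 2: crossing 1x3. Involves strand 2? no. Count so far: 1
Gen 3: crossing 3x1. Involves strand 2? no. Count so far: 1
Gen 4: crossing 2x1. Involves strand 2? yes. Count so far: 2
Gen 5: crossing 2x3. Involves strand 2? yes. Count so far: 3
Gen 6: crossing 3x2. Involves strand 2? yes. Count so far: 4
Gen 7: crossing 1x2. Involves strand 2? yes. Count so far: 5
Gen 8: crossing 2x1. Involves strand 2? yes. Count so far: 6
Gen 9: crossing 2x3. Involves strand 2? yes. Count so far: 7
Gen 10: crossing 1x3. Involves strand 2? no. Count so far: 7

Answer: 7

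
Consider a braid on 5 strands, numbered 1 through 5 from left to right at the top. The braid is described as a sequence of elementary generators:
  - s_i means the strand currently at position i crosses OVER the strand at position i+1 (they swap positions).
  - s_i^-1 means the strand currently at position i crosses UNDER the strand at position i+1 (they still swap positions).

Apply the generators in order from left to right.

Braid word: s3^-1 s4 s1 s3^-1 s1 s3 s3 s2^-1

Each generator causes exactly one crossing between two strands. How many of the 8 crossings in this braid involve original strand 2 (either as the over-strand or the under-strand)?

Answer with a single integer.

Gen 1: crossing 3x4. Involves strand 2? no. Count so far: 0
Gen 2: crossing 3x5. Involves strand 2? no. Count so far: 0
Gen 3: crossing 1x2. Involves strand 2? yes. Count so far: 1
Gen 4: crossing 4x5. Involves strand 2? no. Count so far: 1
Gen 5: crossing 2x1. Involves strand 2? yes. Count so far: 2
Gen 6: crossing 5x4. Involves strand 2? no. Count so far: 2
Gen 7: crossing 4x5. Involves strand 2? no. Count so far: 2
Gen 8: crossing 2x5. Involves strand 2? yes. Count so far: 3

Answer: 3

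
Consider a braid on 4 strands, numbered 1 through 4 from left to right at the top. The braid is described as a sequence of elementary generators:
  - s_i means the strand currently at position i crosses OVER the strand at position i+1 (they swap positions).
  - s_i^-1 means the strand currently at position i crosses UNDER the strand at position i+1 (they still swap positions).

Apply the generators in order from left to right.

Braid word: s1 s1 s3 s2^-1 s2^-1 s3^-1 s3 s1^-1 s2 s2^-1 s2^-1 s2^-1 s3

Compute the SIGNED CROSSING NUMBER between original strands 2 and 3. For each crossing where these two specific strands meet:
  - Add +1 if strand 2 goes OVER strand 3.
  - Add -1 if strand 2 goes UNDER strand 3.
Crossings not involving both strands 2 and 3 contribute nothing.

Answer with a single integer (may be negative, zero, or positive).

Gen 1: crossing 1x2. Both 2&3? no. Sum: 0
Gen 2: crossing 2x1. Both 2&3? no. Sum: 0
Gen 3: crossing 3x4. Both 2&3? no. Sum: 0
Gen 4: crossing 2x4. Both 2&3? no. Sum: 0
Gen 5: crossing 4x2. Both 2&3? no. Sum: 0
Gen 6: crossing 4x3. Both 2&3? no. Sum: 0
Gen 7: crossing 3x4. Both 2&3? no. Sum: 0
Gen 8: crossing 1x2. Both 2&3? no. Sum: 0
Gen 9: crossing 1x4. Both 2&3? no. Sum: 0
Gen 10: crossing 4x1. Both 2&3? no. Sum: 0
Gen 11: crossing 1x4. Both 2&3? no. Sum: 0
Gen 12: crossing 4x1. Both 2&3? no. Sum: 0
Gen 13: crossing 4x3. Both 2&3? no. Sum: 0

Answer: 0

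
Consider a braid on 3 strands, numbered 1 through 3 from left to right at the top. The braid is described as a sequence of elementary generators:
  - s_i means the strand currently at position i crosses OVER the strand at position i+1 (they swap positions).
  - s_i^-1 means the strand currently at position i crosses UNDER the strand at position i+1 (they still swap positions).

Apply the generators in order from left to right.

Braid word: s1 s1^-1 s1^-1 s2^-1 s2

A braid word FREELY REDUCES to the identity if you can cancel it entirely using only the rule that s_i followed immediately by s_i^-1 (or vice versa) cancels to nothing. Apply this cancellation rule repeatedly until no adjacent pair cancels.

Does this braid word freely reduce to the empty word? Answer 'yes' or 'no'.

Gen 1 (s1): push. Stack: [s1]
Gen 2 (s1^-1): cancels prior s1. Stack: []
Gen 3 (s1^-1): push. Stack: [s1^-1]
Gen 4 (s2^-1): push. Stack: [s1^-1 s2^-1]
Gen 5 (s2): cancels prior s2^-1. Stack: [s1^-1]
Reduced word: s1^-1

Answer: no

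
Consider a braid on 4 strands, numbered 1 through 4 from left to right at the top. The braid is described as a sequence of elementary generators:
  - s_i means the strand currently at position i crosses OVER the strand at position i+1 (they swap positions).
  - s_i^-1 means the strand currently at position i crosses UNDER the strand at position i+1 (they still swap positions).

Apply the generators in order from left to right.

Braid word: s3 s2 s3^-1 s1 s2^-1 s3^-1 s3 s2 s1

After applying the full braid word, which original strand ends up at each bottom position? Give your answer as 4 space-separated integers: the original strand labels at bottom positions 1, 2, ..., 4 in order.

Gen 1 (s3): strand 3 crosses over strand 4. Perm now: [1 2 4 3]
Gen 2 (s2): strand 2 crosses over strand 4. Perm now: [1 4 2 3]
Gen 3 (s3^-1): strand 2 crosses under strand 3. Perm now: [1 4 3 2]
Gen 4 (s1): strand 1 crosses over strand 4. Perm now: [4 1 3 2]
Gen 5 (s2^-1): strand 1 crosses under strand 3. Perm now: [4 3 1 2]
Gen 6 (s3^-1): strand 1 crosses under strand 2. Perm now: [4 3 2 1]
Gen 7 (s3): strand 2 crosses over strand 1. Perm now: [4 3 1 2]
Gen 8 (s2): strand 3 crosses over strand 1. Perm now: [4 1 3 2]
Gen 9 (s1): strand 4 crosses over strand 1. Perm now: [1 4 3 2]

Answer: 1 4 3 2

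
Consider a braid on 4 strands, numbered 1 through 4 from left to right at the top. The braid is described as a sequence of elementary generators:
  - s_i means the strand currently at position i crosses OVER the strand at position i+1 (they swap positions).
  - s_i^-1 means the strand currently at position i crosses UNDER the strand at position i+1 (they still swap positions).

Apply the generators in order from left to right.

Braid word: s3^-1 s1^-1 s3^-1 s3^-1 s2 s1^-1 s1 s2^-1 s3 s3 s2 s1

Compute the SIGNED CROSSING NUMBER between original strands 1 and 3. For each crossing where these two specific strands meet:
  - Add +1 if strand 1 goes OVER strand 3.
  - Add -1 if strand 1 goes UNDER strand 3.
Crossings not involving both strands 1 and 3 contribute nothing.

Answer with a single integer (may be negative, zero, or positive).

Answer: 0

Derivation:
Gen 1: crossing 3x4. Both 1&3? no. Sum: 0
Gen 2: crossing 1x2. Both 1&3? no. Sum: 0
Gen 3: crossing 4x3. Both 1&3? no. Sum: 0
Gen 4: crossing 3x4. Both 1&3? no. Sum: 0
Gen 5: crossing 1x4. Both 1&3? no. Sum: 0
Gen 6: crossing 2x4. Both 1&3? no. Sum: 0
Gen 7: crossing 4x2. Both 1&3? no. Sum: 0
Gen 8: crossing 4x1. Both 1&3? no. Sum: 0
Gen 9: crossing 4x3. Both 1&3? no. Sum: 0
Gen 10: crossing 3x4. Both 1&3? no. Sum: 0
Gen 11: crossing 1x4. Both 1&3? no. Sum: 0
Gen 12: crossing 2x4. Both 1&3? no. Sum: 0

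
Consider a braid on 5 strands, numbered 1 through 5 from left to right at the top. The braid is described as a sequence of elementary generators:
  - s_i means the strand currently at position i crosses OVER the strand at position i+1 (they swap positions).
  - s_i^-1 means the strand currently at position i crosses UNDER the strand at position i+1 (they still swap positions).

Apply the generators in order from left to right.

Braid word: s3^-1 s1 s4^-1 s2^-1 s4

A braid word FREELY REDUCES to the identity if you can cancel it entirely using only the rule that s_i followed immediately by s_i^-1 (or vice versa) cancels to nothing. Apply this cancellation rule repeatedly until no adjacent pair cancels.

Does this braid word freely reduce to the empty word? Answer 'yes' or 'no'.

Gen 1 (s3^-1): push. Stack: [s3^-1]
Gen 2 (s1): push. Stack: [s3^-1 s1]
Gen 3 (s4^-1): push. Stack: [s3^-1 s1 s4^-1]
Gen 4 (s2^-1): push. Stack: [s3^-1 s1 s4^-1 s2^-1]
Gen 5 (s4): push. Stack: [s3^-1 s1 s4^-1 s2^-1 s4]
Reduced word: s3^-1 s1 s4^-1 s2^-1 s4

Answer: no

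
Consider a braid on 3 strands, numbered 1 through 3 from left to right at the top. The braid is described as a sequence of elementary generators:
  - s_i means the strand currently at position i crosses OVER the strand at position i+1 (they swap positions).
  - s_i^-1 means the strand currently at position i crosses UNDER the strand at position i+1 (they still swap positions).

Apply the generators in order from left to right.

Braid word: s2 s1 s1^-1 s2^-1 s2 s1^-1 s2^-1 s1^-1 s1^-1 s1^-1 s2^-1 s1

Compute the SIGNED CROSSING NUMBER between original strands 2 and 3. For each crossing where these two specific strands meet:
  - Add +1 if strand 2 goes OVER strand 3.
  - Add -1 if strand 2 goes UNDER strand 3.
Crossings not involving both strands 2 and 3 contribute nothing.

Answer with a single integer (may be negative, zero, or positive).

Gen 1: 2 over 3. Both 2&3? yes. Contrib: +1. Sum: 1
Gen 2: crossing 1x3. Both 2&3? no. Sum: 1
Gen 3: crossing 3x1. Both 2&3? no. Sum: 1
Gen 4: 3 under 2. Both 2&3? yes. Contrib: +1. Sum: 2
Gen 5: 2 over 3. Both 2&3? yes. Contrib: +1. Sum: 3
Gen 6: crossing 1x3. Both 2&3? no. Sum: 3
Gen 7: crossing 1x2. Both 2&3? no. Sum: 3
Gen 8: 3 under 2. Both 2&3? yes. Contrib: +1. Sum: 4
Gen 9: 2 under 3. Both 2&3? yes. Contrib: -1. Sum: 3
Gen 10: 3 under 2. Both 2&3? yes. Contrib: +1. Sum: 4
Gen 11: crossing 3x1. Both 2&3? no. Sum: 4
Gen 12: crossing 2x1. Both 2&3? no. Sum: 4

Answer: 4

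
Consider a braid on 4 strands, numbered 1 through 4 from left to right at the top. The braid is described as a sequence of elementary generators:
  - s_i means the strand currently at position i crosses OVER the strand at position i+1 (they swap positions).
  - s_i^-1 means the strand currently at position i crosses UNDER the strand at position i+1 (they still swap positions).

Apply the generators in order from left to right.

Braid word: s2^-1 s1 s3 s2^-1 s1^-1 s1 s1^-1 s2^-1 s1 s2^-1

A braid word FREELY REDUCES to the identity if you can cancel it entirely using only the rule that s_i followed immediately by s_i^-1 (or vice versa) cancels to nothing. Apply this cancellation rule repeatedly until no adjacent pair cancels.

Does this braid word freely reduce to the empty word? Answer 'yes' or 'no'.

Gen 1 (s2^-1): push. Stack: [s2^-1]
Gen 2 (s1): push. Stack: [s2^-1 s1]
Gen 3 (s3): push. Stack: [s2^-1 s1 s3]
Gen 4 (s2^-1): push. Stack: [s2^-1 s1 s3 s2^-1]
Gen 5 (s1^-1): push. Stack: [s2^-1 s1 s3 s2^-1 s1^-1]
Gen 6 (s1): cancels prior s1^-1. Stack: [s2^-1 s1 s3 s2^-1]
Gen 7 (s1^-1): push. Stack: [s2^-1 s1 s3 s2^-1 s1^-1]
Gen 8 (s2^-1): push. Stack: [s2^-1 s1 s3 s2^-1 s1^-1 s2^-1]
Gen 9 (s1): push. Stack: [s2^-1 s1 s3 s2^-1 s1^-1 s2^-1 s1]
Gen 10 (s2^-1): push. Stack: [s2^-1 s1 s3 s2^-1 s1^-1 s2^-1 s1 s2^-1]
Reduced word: s2^-1 s1 s3 s2^-1 s1^-1 s2^-1 s1 s2^-1

Answer: no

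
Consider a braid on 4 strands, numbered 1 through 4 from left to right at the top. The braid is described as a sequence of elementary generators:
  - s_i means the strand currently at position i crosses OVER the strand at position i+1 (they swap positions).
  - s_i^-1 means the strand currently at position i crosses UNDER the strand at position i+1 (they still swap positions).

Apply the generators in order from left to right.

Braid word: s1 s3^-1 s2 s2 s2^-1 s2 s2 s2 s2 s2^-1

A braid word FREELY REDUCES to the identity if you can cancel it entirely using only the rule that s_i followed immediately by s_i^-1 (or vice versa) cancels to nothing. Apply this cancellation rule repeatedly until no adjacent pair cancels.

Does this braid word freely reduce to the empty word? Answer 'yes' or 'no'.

Answer: no

Derivation:
Gen 1 (s1): push. Stack: [s1]
Gen 2 (s3^-1): push. Stack: [s1 s3^-1]
Gen 3 (s2): push. Stack: [s1 s3^-1 s2]
Gen 4 (s2): push. Stack: [s1 s3^-1 s2 s2]
Gen 5 (s2^-1): cancels prior s2. Stack: [s1 s3^-1 s2]
Gen 6 (s2): push. Stack: [s1 s3^-1 s2 s2]
Gen 7 (s2): push. Stack: [s1 s3^-1 s2 s2 s2]
Gen 8 (s2): push. Stack: [s1 s3^-1 s2 s2 s2 s2]
Gen 9 (s2): push. Stack: [s1 s3^-1 s2 s2 s2 s2 s2]
Gen 10 (s2^-1): cancels prior s2. Stack: [s1 s3^-1 s2 s2 s2 s2]
Reduced word: s1 s3^-1 s2 s2 s2 s2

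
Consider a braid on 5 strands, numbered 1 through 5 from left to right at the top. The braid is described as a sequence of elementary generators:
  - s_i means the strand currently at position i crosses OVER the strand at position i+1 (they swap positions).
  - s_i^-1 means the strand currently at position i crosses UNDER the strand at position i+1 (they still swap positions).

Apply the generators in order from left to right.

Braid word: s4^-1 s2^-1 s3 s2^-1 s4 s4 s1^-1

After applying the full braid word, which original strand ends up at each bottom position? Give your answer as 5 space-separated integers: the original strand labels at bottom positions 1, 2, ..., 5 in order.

Answer: 5 1 3 2 4

Derivation:
Gen 1 (s4^-1): strand 4 crosses under strand 5. Perm now: [1 2 3 5 4]
Gen 2 (s2^-1): strand 2 crosses under strand 3. Perm now: [1 3 2 5 4]
Gen 3 (s3): strand 2 crosses over strand 5. Perm now: [1 3 5 2 4]
Gen 4 (s2^-1): strand 3 crosses under strand 5. Perm now: [1 5 3 2 4]
Gen 5 (s4): strand 2 crosses over strand 4. Perm now: [1 5 3 4 2]
Gen 6 (s4): strand 4 crosses over strand 2. Perm now: [1 5 3 2 4]
Gen 7 (s1^-1): strand 1 crosses under strand 5. Perm now: [5 1 3 2 4]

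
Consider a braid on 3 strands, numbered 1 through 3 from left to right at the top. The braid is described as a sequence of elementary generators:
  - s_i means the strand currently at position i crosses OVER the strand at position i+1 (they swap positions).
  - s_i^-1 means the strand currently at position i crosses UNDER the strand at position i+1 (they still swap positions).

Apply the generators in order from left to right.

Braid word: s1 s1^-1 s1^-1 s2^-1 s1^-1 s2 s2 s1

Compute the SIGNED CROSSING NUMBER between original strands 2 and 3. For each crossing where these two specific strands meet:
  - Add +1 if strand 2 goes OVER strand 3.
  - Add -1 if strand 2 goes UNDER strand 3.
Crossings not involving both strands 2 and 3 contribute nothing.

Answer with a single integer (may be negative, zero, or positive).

Gen 1: crossing 1x2. Both 2&3? no. Sum: 0
Gen 2: crossing 2x1. Both 2&3? no. Sum: 0
Gen 3: crossing 1x2. Both 2&3? no. Sum: 0
Gen 4: crossing 1x3. Both 2&3? no. Sum: 0
Gen 5: 2 under 3. Both 2&3? yes. Contrib: -1. Sum: -1
Gen 6: crossing 2x1. Both 2&3? no. Sum: -1
Gen 7: crossing 1x2. Both 2&3? no. Sum: -1
Gen 8: 3 over 2. Both 2&3? yes. Contrib: -1. Sum: -2

Answer: -2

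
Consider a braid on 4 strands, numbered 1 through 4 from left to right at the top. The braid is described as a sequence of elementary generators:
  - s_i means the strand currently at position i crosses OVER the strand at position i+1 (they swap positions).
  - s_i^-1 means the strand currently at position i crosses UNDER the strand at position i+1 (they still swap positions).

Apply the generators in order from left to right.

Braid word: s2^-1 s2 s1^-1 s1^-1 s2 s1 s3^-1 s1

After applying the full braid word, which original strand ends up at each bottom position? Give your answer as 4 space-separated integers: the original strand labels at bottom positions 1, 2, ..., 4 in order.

Answer: 1 3 4 2

Derivation:
Gen 1 (s2^-1): strand 2 crosses under strand 3. Perm now: [1 3 2 4]
Gen 2 (s2): strand 3 crosses over strand 2. Perm now: [1 2 3 4]
Gen 3 (s1^-1): strand 1 crosses under strand 2. Perm now: [2 1 3 4]
Gen 4 (s1^-1): strand 2 crosses under strand 1. Perm now: [1 2 3 4]
Gen 5 (s2): strand 2 crosses over strand 3. Perm now: [1 3 2 4]
Gen 6 (s1): strand 1 crosses over strand 3. Perm now: [3 1 2 4]
Gen 7 (s3^-1): strand 2 crosses under strand 4. Perm now: [3 1 4 2]
Gen 8 (s1): strand 3 crosses over strand 1. Perm now: [1 3 4 2]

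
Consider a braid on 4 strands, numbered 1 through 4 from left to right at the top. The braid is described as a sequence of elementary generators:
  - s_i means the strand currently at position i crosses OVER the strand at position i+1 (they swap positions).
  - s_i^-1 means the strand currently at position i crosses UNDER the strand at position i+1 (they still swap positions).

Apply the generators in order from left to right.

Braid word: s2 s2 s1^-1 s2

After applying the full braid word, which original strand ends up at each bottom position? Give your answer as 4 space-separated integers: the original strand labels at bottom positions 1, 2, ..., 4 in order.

Answer: 2 3 1 4

Derivation:
Gen 1 (s2): strand 2 crosses over strand 3. Perm now: [1 3 2 4]
Gen 2 (s2): strand 3 crosses over strand 2. Perm now: [1 2 3 4]
Gen 3 (s1^-1): strand 1 crosses under strand 2. Perm now: [2 1 3 4]
Gen 4 (s2): strand 1 crosses over strand 3. Perm now: [2 3 1 4]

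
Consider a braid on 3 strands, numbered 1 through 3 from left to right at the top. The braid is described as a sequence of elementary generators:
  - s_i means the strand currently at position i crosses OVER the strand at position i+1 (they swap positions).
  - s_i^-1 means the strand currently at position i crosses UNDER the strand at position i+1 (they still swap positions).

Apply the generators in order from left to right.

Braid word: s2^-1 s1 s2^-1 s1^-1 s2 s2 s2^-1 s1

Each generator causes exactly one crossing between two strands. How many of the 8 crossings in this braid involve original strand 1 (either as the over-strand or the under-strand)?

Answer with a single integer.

Gen 1: crossing 2x3. Involves strand 1? no. Count so far: 0
Gen 2: crossing 1x3. Involves strand 1? yes. Count so far: 1
Gen 3: crossing 1x2. Involves strand 1? yes. Count so far: 2
Gen 4: crossing 3x2. Involves strand 1? no. Count so far: 2
Gen 5: crossing 3x1. Involves strand 1? yes. Count so far: 3
Gen 6: crossing 1x3. Involves strand 1? yes. Count so far: 4
Gen 7: crossing 3x1. Involves strand 1? yes. Count so far: 5
Gen 8: crossing 2x1. Involves strand 1? yes. Count so far: 6

Answer: 6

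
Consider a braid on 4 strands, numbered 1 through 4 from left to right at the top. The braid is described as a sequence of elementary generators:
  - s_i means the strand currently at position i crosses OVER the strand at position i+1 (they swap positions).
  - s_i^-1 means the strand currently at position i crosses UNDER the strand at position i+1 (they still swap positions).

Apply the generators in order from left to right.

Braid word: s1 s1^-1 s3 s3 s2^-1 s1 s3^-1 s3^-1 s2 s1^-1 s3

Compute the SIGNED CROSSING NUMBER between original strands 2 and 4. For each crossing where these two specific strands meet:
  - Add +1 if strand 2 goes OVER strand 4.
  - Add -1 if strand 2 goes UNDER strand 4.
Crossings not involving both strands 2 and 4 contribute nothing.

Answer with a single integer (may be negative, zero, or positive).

Gen 1: crossing 1x2. Both 2&4? no. Sum: 0
Gen 2: crossing 2x1. Both 2&4? no. Sum: 0
Gen 3: crossing 3x4. Both 2&4? no. Sum: 0
Gen 4: crossing 4x3. Both 2&4? no. Sum: 0
Gen 5: crossing 2x3. Both 2&4? no. Sum: 0
Gen 6: crossing 1x3. Both 2&4? no. Sum: 0
Gen 7: 2 under 4. Both 2&4? yes. Contrib: -1. Sum: -1
Gen 8: 4 under 2. Both 2&4? yes. Contrib: +1. Sum: 0
Gen 9: crossing 1x2. Both 2&4? no. Sum: 0
Gen 10: crossing 3x2. Both 2&4? no. Sum: 0
Gen 11: crossing 1x4. Both 2&4? no. Sum: 0

Answer: 0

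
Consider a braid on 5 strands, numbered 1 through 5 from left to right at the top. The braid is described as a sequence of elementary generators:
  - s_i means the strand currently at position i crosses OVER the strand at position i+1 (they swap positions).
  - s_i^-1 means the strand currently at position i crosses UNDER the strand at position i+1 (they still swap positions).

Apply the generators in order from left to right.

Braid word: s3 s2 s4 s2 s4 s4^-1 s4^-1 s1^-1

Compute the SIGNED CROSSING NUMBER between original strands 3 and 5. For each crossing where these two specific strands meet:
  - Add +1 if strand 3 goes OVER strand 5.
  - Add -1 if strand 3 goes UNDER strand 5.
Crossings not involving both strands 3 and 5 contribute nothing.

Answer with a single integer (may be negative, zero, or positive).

Gen 1: crossing 3x4. Both 3&5? no. Sum: 0
Gen 2: crossing 2x4. Both 3&5? no. Sum: 0
Gen 3: 3 over 5. Both 3&5? yes. Contrib: +1. Sum: 1
Gen 4: crossing 4x2. Both 3&5? no. Sum: 1
Gen 5: 5 over 3. Both 3&5? yes. Contrib: -1. Sum: 0
Gen 6: 3 under 5. Both 3&5? yes. Contrib: -1. Sum: -1
Gen 7: 5 under 3. Both 3&5? yes. Contrib: +1. Sum: 0
Gen 8: crossing 1x2. Both 3&5? no. Sum: 0

Answer: 0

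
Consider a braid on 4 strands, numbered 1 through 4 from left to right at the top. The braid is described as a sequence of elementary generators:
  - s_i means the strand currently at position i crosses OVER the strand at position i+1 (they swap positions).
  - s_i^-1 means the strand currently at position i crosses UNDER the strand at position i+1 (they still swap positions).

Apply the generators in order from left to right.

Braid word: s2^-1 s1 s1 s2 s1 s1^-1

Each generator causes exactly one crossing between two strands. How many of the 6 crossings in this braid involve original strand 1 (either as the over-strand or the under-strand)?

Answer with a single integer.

Answer: 4

Derivation:
Gen 1: crossing 2x3. Involves strand 1? no. Count so far: 0
Gen 2: crossing 1x3. Involves strand 1? yes. Count so far: 1
Gen 3: crossing 3x1. Involves strand 1? yes. Count so far: 2
Gen 4: crossing 3x2. Involves strand 1? no. Count so far: 2
Gen 5: crossing 1x2. Involves strand 1? yes. Count so far: 3
Gen 6: crossing 2x1. Involves strand 1? yes. Count so far: 4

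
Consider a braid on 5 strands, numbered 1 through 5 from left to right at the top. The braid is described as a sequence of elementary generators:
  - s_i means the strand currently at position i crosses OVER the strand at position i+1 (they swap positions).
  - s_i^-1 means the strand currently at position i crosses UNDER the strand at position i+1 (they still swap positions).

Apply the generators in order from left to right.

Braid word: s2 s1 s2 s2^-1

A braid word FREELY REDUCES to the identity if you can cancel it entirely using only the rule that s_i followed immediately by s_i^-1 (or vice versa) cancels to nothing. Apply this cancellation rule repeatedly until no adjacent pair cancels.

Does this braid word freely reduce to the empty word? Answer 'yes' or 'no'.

Gen 1 (s2): push. Stack: [s2]
Gen 2 (s1): push. Stack: [s2 s1]
Gen 3 (s2): push. Stack: [s2 s1 s2]
Gen 4 (s2^-1): cancels prior s2. Stack: [s2 s1]
Reduced word: s2 s1

Answer: no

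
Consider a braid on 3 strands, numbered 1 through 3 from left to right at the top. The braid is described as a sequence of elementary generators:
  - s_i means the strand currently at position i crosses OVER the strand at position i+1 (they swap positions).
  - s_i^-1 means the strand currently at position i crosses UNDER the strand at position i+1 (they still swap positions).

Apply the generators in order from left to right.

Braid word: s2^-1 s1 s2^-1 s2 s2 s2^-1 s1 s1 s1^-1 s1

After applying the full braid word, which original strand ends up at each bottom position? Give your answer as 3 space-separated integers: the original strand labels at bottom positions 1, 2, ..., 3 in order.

Answer: 3 1 2

Derivation:
Gen 1 (s2^-1): strand 2 crosses under strand 3. Perm now: [1 3 2]
Gen 2 (s1): strand 1 crosses over strand 3. Perm now: [3 1 2]
Gen 3 (s2^-1): strand 1 crosses under strand 2. Perm now: [3 2 1]
Gen 4 (s2): strand 2 crosses over strand 1. Perm now: [3 1 2]
Gen 5 (s2): strand 1 crosses over strand 2. Perm now: [3 2 1]
Gen 6 (s2^-1): strand 2 crosses under strand 1. Perm now: [3 1 2]
Gen 7 (s1): strand 3 crosses over strand 1. Perm now: [1 3 2]
Gen 8 (s1): strand 1 crosses over strand 3. Perm now: [3 1 2]
Gen 9 (s1^-1): strand 3 crosses under strand 1. Perm now: [1 3 2]
Gen 10 (s1): strand 1 crosses over strand 3. Perm now: [3 1 2]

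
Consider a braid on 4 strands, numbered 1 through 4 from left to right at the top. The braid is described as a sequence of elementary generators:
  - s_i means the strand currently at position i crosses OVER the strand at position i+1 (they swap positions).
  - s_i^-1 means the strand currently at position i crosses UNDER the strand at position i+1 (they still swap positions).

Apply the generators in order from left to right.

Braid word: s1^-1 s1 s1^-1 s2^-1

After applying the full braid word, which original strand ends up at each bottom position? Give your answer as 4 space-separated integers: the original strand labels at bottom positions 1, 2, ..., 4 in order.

Gen 1 (s1^-1): strand 1 crosses under strand 2. Perm now: [2 1 3 4]
Gen 2 (s1): strand 2 crosses over strand 1. Perm now: [1 2 3 4]
Gen 3 (s1^-1): strand 1 crosses under strand 2. Perm now: [2 1 3 4]
Gen 4 (s2^-1): strand 1 crosses under strand 3. Perm now: [2 3 1 4]

Answer: 2 3 1 4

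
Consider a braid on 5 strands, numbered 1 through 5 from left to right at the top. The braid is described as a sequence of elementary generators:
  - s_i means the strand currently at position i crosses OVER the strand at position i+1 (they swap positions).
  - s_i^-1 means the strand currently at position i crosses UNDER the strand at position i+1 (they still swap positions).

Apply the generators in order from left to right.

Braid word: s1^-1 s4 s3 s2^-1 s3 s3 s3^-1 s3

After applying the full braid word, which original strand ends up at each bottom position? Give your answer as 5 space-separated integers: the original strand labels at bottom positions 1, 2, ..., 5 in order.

Answer: 2 5 1 3 4

Derivation:
Gen 1 (s1^-1): strand 1 crosses under strand 2. Perm now: [2 1 3 4 5]
Gen 2 (s4): strand 4 crosses over strand 5. Perm now: [2 1 3 5 4]
Gen 3 (s3): strand 3 crosses over strand 5. Perm now: [2 1 5 3 4]
Gen 4 (s2^-1): strand 1 crosses under strand 5. Perm now: [2 5 1 3 4]
Gen 5 (s3): strand 1 crosses over strand 3. Perm now: [2 5 3 1 4]
Gen 6 (s3): strand 3 crosses over strand 1. Perm now: [2 5 1 3 4]
Gen 7 (s3^-1): strand 1 crosses under strand 3. Perm now: [2 5 3 1 4]
Gen 8 (s3): strand 3 crosses over strand 1. Perm now: [2 5 1 3 4]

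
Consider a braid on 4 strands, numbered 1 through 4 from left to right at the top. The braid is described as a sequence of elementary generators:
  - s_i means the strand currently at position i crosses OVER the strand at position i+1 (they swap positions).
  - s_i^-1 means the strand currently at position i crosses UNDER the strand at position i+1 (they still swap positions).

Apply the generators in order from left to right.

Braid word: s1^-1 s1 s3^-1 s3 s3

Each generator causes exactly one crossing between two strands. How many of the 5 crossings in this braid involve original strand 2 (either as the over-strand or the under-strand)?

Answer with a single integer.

Gen 1: crossing 1x2. Involves strand 2? yes. Count so far: 1
Gen 2: crossing 2x1. Involves strand 2? yes. Count so far: 2
Gen 3: crossing 3x4. Involves strand 2? no. Count so far: 2
Gen 4: crossing 4x3. Involves strand 2? no. Count so far: 2
Gen 5: crossing 3x4. Involves strand 2? no. Count so far: 2

Answer: 2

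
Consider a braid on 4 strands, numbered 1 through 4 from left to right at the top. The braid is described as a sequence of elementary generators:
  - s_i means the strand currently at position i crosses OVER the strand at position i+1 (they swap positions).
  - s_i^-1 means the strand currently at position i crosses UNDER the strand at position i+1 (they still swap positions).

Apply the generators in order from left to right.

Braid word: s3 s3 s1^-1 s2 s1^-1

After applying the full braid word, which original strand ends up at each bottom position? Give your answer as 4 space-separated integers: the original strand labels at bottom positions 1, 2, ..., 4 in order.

Gen 1 (s3): strand 3 crosses over strand 4. Perm now: [1 2 4 3]
Gen 2 (s3): strand 4 crosses over strand 3. Perm now: [1 2 3 4]
Gen 3 (s1^-1): strand 1 crosses under strand 2. Perm now: [2 1 3 4]
Gen 4 (s2): strand 1 crosses over strand 3. Perm now: [2 3 1 4]
Gen 5 (s1^-1): strand 2 crosses under strand 3. Perm now: [3 2 1 4]

Answer: 3 2 1 4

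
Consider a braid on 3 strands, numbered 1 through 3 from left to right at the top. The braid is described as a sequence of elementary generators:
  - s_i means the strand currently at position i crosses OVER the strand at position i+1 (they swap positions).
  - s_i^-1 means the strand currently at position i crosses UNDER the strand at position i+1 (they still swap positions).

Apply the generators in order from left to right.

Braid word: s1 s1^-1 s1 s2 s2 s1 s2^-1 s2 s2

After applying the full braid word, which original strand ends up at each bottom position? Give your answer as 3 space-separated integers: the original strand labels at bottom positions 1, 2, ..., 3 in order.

Answer: 1 3 2

Derivation:
Gen 1 (s1): strand 1 crosses over strand 2. Perm now: [2 1 3]
Gen 2 (s1^-1): strand 2 crosses under strand 1. Perm now: [1 2 3]
Gen 3 (s1): strand 1 crosses over strand 2. Perm now: [2 1 3]
Gen 4 (s2): strand 1 crosses over strand 3. Perm now: [2 3 1]
Gen 5 (s2): strand 3 crosses over strand 1. Perm now: [2 1 3]
Gen 6 (s1): strand 2 crosses over strand 1. Perm now: [1 2 3]
Gen 7 (s2^-1): strand 2 crosses under strand 3. Perm now: [1 3 2]
Gen 8 (s2): strand 3 crosses over strand 2. Perm now: [1 2 3]
Gen 9 (s2): strand 2 crosses over strand 3. Perm now: [1 3 2]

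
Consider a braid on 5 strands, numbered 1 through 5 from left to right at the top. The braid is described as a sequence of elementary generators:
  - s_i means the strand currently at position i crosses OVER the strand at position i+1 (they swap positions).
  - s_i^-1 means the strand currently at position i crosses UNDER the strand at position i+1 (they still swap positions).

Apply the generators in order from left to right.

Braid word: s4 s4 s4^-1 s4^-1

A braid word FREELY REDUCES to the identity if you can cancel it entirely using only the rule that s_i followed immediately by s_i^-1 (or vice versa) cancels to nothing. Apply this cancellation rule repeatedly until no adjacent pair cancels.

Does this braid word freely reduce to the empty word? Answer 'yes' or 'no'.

Answer: yes

Derivation:
Gen 1 (s4): push. Stack: [s4]
Gen 2 (s4): push. Stack: [s4 s4]
Gen 3 (s4^-1): cancels prior s4. Stack: [s4]
Gen 4 (s4^-1): cancels prior s4. Stack: []
Reduced word: (empty)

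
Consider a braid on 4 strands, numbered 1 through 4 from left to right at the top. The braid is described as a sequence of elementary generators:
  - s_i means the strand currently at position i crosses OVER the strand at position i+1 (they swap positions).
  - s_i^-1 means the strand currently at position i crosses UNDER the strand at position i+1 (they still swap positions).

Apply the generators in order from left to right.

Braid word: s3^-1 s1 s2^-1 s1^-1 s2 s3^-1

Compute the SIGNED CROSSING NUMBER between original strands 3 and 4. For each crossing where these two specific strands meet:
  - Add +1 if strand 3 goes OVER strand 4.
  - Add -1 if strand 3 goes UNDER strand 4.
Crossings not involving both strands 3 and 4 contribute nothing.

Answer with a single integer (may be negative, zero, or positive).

Gen 1: 3 under 4. Both 3&4? yes. Contrib: -1. Sum: -1
Gen 2: crossing 1x2. Both 3&4? no. Sum: -1
Gen 3: crossing 1x4. Both 3&4? no. Sum: -1
Gen 4: crossing 2x4. Both 3&4? no. Sum: -1
Gen 5: crossing 2x1. Both 3&4? no. Sum: -1
Gen 6: crossing 2x3. Both 3&4? no. Sum: -1

Answer: -1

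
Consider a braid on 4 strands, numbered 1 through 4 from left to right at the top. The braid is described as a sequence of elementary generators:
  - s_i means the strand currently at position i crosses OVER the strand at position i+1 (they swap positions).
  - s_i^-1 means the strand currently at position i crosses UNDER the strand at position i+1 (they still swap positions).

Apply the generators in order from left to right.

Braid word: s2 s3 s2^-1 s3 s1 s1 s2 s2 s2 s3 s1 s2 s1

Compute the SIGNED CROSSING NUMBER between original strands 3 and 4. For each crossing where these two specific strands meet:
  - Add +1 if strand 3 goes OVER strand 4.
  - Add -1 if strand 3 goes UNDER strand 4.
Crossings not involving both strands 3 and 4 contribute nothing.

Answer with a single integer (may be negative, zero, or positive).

Answer: -2

Derivation:
Gen 1: crossing 2x3. Both 3&4? no. Sum: 0
Gen 2: crossing 2x4. Both 3&4? no. Sum: 0
Gen 3: 3 under 4. Both 3&4? yes. Contrib: -1. Sum: -1
Gen 4: crossing 3x2. Both 3&4? no. Sum: -1
Gen 5: crossing 1x4. Both 3&4? no. Sum: -1
Gen 6: crossing 4x1. Both 3&4? no. Sum: -1
Gen 7: crossing 4x2. Both 3&4? no. Sum: -1
Gen 8: crossing 2x4. Both 3&4? no. Sum: -1
Gen 9: crossing 4x2. Both 3&4? no. Sum: -1
Gen 10: 4 over 3. Both 3&4? yes. Contrib: -1. Sum: -2
Gen 11: crossing 1x2. Both 3&4? no. Sum: -2
Gen 12: crossing 1x3. Both 3&4? no. Sum: -2
Gen 13: crossing 2x3. Both 3&4? no. Sum: -2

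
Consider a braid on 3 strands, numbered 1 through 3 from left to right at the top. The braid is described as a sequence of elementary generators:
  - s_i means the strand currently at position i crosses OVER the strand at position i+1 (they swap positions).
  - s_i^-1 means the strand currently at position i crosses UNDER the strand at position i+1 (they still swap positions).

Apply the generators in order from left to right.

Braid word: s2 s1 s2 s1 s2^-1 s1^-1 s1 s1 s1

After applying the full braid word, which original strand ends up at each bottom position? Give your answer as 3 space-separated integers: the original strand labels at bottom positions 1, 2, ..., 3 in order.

Answer: 2 1 3

Derivation:
Gen 1 (s2): strand 2 crosses over strand 3. Perm now: [1 3 2]
Gen 2 (s1): strand 1 crosses over strand 3. Perm now: [3 1 2]
Gen 3 (s2): strand 1 crosses over strand 2. Perm now: [3 2 1]
Gen 4 (s1): strand 3 crosses over strand 2. Perm now: [2 3 1]
Gen 5 (s2^-1): strand 3 crosses under strand 1. Perm now: [2 1 3]
Gen 6 (s1^-1): strand 2 crosses under strand 1. Perm now: [1 2 3]
Gen 7 (s1): strand 1 crosses over strand 2. Perm now: [2 1 3]
Gen 8 (s1): strand 2 crosses over strand 1. Perm now: [1 2 3]
Gen 9 (s1): strand 1 crosses over strand 2. Perm now: [2 1 3]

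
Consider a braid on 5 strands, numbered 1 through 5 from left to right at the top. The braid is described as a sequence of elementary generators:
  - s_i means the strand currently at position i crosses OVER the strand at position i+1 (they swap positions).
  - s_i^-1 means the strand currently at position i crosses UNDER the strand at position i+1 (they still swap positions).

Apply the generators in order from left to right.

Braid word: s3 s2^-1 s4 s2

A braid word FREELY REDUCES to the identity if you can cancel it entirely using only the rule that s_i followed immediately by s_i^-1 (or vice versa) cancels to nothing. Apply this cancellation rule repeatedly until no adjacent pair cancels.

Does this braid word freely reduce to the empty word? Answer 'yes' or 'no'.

Gen 1 (s3): push. Stack: [s3]
Gen 2 (s2^-1): push. Stack: [s3 s2^-1]
Gen 3 (s4): push. Stack: [s3 s2^-1 s4]
Gen 4 (s2): push. Stack: [s3 s2^-1 s4 s2]
Reduced word: s3 s2^-1 s4 s2

Answer: no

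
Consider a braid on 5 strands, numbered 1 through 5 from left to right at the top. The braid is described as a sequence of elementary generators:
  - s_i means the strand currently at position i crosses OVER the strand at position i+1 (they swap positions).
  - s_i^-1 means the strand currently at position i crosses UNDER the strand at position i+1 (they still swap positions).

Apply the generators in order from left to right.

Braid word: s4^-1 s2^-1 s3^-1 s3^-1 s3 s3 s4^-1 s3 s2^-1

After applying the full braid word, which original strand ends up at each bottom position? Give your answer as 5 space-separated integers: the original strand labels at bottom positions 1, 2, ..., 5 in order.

Answer: 1 4 3 2 5

Derivation:
Gen 1 (s4^-1): strand 4 crosses under strand 5. Perm now: [1 2 3 5 4]
Gen 2 (s2^-1): strand 2 crosses under strand 3. Perm now: [1 3 2 5 4]
Gen 3 (s3^-1): strand 2 crosses under strand 5. Perm now: [1 3 5 2 4]
Gen 4 (s3^-1): strand 5 crosses under strand 2. Perm now: [1 3 2 5 4]
Gen 5 (s3): strand 2 crosses over strand 5. Perm now: [1 3 5 2 4]
Gen 6 (s3): strand 5 crosses over strand 2. Perm now: [1 3 2 5 4]
Gen 7 (s4^-1): strand 5 crosses under strand 4. Perm now: [1 3 2 4 5]
Gen 8 (s3): strand 2 crosses over strand 4. Perm now: [1 3 4 2 5]
Gen 9 (s2^-1): strand 3 crosses under strand 4. Perm now: [1 4 3 2 5]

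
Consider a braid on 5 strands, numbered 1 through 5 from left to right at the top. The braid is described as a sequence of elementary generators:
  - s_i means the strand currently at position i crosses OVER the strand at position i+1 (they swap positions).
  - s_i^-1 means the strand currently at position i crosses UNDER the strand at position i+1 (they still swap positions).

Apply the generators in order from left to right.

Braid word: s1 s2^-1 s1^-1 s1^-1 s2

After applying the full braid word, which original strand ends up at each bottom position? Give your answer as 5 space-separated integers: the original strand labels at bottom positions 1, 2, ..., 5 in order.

Gen 1 (s1): strand 1 crosses over strand 2. Perm now: [2 1 3 4 5]
Gen 2 (s2^-1): strand 1 crosses under strand 3. Perm now: [2 3 1 4 5]
Gen 3 (s1^-1): strand 2 crosses under strand 3. Perm now: [3 2 1 4 5]
Gen 4 (s1^-1): strand 3 crosses under strand 2. Perm now: [2 3 1 4 5]
Gen 5 (s2): strand 3 crosses over strand 1. Perm now: [2 1 3 4 5]

Answer: 2 1 3 4 5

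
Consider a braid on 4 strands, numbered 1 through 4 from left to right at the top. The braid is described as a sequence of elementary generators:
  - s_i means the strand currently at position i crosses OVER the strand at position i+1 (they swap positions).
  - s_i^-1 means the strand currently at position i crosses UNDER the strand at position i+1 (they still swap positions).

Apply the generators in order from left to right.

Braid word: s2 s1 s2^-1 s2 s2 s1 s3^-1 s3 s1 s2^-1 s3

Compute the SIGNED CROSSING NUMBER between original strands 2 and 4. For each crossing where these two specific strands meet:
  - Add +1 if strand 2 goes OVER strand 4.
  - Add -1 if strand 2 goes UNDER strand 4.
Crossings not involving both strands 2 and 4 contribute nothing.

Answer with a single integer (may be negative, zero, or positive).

Answer: 1

Derivation:
Gen 1: crossing 2x3. Both 2&4? no. Sum: 0
Gen 2: crossing 1x3. Both 2&4? no. Sum: 0
Gen 3: crossing 1x2. Both 2&4? no. Sum: 0
Gen 4: crossing 2x1. Both 2&4? no. Sum: 0
Gen 5: crossing 1x2. Both 2&4? no. Sum: 0
Gen 6: crossing 3x2. Both 2&4? no. Sum: 0
Gen 7: crossing 1x4. Both 2&4? no. Sum: 0
Gen 8: crossing 4x1. Both 2&4? no. Sum: 0
Gen 9: crossing 2x3. Both 2&4? no. Sum: 0
Gen 10: crossing 2x1. Both 2&4? no. Sum: 0
Gen 11: 2 over 4. Both 2&4? yes. Contrib: +1. Sum: 1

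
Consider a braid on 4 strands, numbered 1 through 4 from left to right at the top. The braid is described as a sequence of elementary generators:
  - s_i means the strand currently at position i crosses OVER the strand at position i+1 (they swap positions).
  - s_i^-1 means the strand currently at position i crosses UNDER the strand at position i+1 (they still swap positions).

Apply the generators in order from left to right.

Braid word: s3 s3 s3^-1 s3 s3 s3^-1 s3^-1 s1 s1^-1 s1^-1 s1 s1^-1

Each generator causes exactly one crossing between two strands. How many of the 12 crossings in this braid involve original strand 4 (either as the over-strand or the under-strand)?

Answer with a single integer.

Answer: 7

Derivation:
Gen 1: crossing 3x4. Involves strand 4? yes. Count so far: 1
Gen 2: crossing 4x3. Involves strand 4? yes. Count so far: 2
Gen 3: crossing 3x4. Involves strand 4? yes. Count so far: 3
Gen 4: crossing 4x3. Involves strand 4? yes. Count so far: 4
Gen 5: crossing 3x4. Involves strand 4? yes. Count so far: 5
Gen 6: crossing 4x3. Involves strand 4? yes. Count so far: 6
Gen 7: crossing 3x4. Involves strand 4? yes. Count so far: 7
Gen 8: crossing 1x2. Involves strand 4? no. Count so far: 7
Gen 9: crossing 2x1. Involves strand 4? no. Count so far: 7
Gen 10: crossing 1x2. Involves strand 4? no. Count so far: 7
Gen 11: crossing 2x1. Involves strand 4? no. Count so far: 7
Gen 12: crossing 1x2. Involves strand 4? no. Count so far: 7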